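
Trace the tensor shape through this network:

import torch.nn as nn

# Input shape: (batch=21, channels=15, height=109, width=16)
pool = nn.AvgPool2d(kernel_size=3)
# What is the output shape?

Input shape: (21, 15, 109, 16)
Output shape: (21, 15, 36, 5)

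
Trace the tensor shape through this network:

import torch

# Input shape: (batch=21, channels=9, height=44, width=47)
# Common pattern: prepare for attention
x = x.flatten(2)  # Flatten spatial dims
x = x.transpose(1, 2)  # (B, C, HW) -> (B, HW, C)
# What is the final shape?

Input shape: (21, 9, 44, 47)
  -> after flatten(2): (21, 9, 2068)
Output shape: (21, 2068, 9)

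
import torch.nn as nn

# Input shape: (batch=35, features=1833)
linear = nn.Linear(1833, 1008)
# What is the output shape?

Input shape: (35, 1833)
Output shape: (35, 1008)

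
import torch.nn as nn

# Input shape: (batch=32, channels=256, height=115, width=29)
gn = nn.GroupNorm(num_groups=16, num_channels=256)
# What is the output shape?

Input shape: (32, 256, 115, 29)
Output shape: (32, 256, 115, 29)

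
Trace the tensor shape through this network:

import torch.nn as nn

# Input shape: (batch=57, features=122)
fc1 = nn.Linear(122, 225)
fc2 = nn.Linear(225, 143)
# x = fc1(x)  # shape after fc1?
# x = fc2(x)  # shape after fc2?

Input shape: (57, 122)
  -> after fc1: (57, 225)
Output shape: (57, 143)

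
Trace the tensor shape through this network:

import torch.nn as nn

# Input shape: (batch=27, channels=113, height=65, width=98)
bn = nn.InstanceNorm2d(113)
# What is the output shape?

Input shape: (27, 113, 65, 98)
Output shape: (27, 113, 65, 98)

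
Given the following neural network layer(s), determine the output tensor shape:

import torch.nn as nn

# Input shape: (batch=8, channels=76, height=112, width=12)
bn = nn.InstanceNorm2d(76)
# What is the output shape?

Input shape: (8, 76, 112, 12)
Output shape: (8, 76, 112, 12)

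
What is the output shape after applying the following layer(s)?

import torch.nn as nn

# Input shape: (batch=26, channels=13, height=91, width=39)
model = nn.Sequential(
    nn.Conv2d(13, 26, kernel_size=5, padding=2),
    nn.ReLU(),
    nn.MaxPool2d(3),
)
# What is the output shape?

Input shape: (26, 13, 91, 39)
  -> after Conv2d: (26, 26, 91, 39)
  -> after ReLU: (26, 26, 91, 39)
Output shape: (26, 26, 30, 13)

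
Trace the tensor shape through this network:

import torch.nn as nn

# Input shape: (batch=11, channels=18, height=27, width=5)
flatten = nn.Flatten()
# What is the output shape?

Input shape: (11, 18, 27, 5)
Output shape: (11, 2430)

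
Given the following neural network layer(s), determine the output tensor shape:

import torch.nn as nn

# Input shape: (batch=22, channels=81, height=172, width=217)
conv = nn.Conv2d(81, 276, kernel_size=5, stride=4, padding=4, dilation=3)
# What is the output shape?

Input shape: (22, 81, 172, 217)
Output shape: (22, 276, 42, 54)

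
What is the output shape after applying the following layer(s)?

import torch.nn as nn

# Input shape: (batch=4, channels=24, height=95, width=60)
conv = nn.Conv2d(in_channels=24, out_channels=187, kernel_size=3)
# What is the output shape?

Input shape: (4, 24, 95, 60)
Output shape: (4, 187, 93, 58)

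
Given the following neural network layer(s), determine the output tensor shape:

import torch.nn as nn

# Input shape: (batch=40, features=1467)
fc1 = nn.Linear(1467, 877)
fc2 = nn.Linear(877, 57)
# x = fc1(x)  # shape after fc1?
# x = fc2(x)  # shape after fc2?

Input shape: (40, 1467)
  -> after fc1: (40, 877)
Output shape: (40, 57)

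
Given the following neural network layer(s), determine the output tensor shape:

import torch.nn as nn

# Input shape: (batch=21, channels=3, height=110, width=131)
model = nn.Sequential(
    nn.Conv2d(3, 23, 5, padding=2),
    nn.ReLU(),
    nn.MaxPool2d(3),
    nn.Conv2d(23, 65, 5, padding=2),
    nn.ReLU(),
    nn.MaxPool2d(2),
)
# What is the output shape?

Input shape: (21, 3, 110, 131)
  -> after first Conv2d: (21, 23, 110, 131)
  -> after first MaxPool2d: (21, 23, 36, 43)
  -> after second Conv2d: (21, 65, 36, 43)
Output shape: (21, 65, 18, 21)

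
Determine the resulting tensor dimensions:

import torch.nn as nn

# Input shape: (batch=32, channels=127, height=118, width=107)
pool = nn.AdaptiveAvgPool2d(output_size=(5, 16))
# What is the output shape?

Input shape: (32, 127, 118, 107)
Output shape: (32, 127, 5, 16)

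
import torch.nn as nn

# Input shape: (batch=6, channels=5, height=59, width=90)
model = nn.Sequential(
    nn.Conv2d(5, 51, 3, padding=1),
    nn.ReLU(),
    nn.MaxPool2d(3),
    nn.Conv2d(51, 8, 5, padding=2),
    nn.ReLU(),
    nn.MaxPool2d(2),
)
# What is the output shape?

Input shape: (6, 5, 59, 90)
  -> after first Conv2d: (6, 51, 59, 90)
  -> after first MaxPool2d: (6, 51, 19, 30)
  -> after second Conv2d: (6, 8, 19, 30)
Output shape: (6, 8, 9, 15)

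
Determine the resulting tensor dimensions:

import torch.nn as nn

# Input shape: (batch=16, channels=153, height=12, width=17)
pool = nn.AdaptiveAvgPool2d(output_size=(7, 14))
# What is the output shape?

Input shape: (16, 153, 12, 17)
Output shape: (16, 153, 7, 14)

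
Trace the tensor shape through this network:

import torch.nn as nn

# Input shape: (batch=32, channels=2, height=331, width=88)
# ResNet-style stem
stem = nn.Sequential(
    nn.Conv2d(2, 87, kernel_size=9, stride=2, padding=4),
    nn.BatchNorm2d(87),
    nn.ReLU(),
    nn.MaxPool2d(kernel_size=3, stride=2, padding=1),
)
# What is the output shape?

Input shape: (32, 2, 331, 88)
  -> after Conv2d 9x9 stride=2: (32, 87, 166, 44)
Output shape: (32, 87, 83, 22)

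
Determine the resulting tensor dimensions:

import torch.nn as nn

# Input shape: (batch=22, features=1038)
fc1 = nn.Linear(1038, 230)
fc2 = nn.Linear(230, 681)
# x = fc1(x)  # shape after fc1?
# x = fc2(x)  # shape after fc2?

Input shape: (22, 1038)
  -> after fc1: (22, 230)
Output shape: (22, 681)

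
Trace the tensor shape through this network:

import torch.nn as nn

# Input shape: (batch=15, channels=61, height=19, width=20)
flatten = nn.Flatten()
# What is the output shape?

Input shape: (15, 61, 19, 20)
Output shape: (15, 23180)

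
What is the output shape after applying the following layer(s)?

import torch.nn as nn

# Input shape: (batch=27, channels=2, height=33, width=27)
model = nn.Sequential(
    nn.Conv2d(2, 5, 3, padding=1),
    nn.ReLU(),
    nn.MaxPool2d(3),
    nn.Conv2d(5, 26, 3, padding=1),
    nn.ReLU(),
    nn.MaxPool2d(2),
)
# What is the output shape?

Input shape: (27, 2, 33, 27)
  -> after first Conv2d: (27, 5, 33, 27)
  -> after first MaxPool2d: (27, 5, 11, 9)
  -> after second Conv2d: (27, 26, 11, 9)
Output shape: (27, 26, 5, 4)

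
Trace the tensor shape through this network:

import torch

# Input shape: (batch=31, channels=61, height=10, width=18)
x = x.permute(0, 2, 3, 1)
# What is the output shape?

Input shape: (31, 61, 10, 18)
Output shape: (31, 10, 18, 61)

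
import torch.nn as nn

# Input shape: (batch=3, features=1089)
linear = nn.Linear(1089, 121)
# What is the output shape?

Input shape: (3, 1089)
Output shape: (3, 121)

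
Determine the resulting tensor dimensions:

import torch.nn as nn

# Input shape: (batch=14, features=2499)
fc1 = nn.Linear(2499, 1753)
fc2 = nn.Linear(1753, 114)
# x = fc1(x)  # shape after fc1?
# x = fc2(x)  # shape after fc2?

Input shape: (14, 2499)
  -> after fc1: (14, 1753)
Output shape: (14, 114)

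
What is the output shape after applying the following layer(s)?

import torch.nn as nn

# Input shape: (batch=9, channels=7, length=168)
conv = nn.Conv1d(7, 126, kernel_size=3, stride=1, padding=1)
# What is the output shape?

Input shape: (9, 7, 168)
Output shape: (9, 126, 168)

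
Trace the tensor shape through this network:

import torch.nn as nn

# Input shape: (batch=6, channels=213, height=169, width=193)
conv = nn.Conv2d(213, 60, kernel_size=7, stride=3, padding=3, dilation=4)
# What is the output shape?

Input shape: (6, 213, 169, 193)
Output shape: (6, 60, 51, 59)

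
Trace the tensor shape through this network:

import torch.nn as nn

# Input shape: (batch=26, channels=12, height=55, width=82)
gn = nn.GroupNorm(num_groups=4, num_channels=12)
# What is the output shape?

Input shape: (26, 12, 55, 82)
Output shape: (26, 12, 55, 82)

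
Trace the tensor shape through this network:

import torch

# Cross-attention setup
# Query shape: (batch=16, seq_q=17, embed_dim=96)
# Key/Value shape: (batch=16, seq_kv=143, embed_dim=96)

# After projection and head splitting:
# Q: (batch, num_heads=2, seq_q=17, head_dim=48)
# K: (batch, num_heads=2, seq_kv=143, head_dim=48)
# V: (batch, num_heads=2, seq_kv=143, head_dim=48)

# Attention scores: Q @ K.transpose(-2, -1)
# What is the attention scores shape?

Input shape: (16, 17, 96)
Output shape: (16, 2, 17, 143)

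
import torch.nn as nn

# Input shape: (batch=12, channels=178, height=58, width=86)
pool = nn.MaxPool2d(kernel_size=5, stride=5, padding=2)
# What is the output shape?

Input shape: (12, 178, 58, 86)
Output shape: (12, 178, 12, 18)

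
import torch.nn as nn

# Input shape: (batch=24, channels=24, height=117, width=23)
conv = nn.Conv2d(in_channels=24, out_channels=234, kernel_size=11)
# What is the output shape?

Input shape: (24, 24, 117, 23)
Output shape: (24, 234, 107, 13)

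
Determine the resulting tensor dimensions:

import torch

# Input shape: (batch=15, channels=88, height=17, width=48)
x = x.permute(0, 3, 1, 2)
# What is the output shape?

Input shape: (15, 88, 17, 48)
Output shape: (15, 48, 88, 17)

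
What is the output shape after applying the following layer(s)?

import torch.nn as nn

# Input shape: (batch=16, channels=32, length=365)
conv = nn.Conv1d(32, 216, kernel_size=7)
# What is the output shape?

Input shape: (16, 32, 365)
Output shape: (16, 216, 359)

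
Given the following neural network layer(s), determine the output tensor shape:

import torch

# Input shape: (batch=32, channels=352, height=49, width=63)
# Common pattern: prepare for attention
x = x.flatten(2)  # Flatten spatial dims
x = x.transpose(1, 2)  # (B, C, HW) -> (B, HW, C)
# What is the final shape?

Input shape: (32, 352, 49, 63)
  -> after flatten(2): (32, 352, 3087)
Output shape: (32, 3087, 352)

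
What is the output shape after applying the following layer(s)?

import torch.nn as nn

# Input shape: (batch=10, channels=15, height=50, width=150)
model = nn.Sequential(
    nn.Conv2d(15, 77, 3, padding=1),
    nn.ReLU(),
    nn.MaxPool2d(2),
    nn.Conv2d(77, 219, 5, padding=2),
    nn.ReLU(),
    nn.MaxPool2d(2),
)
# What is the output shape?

Input shape: (10, 15, 50, 150)
  -> after first Conv2d: (10, 77, 50, 150)
  -> after first MaxPool2d: (10, 77, 25, 75)
  -> after second Conv2d: (10, 219, 25, 75)
Output shape: (10, 219, 12, 37)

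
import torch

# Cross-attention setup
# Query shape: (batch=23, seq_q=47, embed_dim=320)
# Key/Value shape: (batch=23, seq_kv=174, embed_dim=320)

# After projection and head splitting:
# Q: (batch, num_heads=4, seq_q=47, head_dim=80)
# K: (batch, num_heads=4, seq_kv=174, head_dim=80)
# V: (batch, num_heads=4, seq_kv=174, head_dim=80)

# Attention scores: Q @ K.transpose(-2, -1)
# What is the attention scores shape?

Input shape: (23, 47, 320)
Output shape: (23, 4, 47, 174)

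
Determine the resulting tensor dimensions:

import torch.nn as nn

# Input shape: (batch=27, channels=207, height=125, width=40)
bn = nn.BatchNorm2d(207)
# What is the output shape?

Input shape: (27, 207, 125, 40)
Output shape: (27, 207, 125, 40)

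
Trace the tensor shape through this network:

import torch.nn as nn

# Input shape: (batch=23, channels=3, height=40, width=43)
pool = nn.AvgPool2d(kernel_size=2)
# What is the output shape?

Input shape: (23, 3, 40, 43)
Output shape: (23, 3, 20, 21)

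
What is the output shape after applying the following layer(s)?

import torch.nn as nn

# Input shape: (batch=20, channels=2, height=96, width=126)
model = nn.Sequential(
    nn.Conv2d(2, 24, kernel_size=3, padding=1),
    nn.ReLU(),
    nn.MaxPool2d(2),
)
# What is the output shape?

Input shape: (20, 2, 96, 126)
  -> after Conv2d: (20, 24, 96, 126)
  -> after ReLU: (20, 24, 96, 126)
Output shape: (20, 24, 48, 63)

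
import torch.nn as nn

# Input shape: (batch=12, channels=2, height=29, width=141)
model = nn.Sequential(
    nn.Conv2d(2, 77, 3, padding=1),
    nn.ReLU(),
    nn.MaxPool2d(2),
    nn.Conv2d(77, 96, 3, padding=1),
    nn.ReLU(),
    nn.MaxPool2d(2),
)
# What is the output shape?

Input shape: (12, 2, 29, 141)
  -> after first Conv2d: (12, 77, 29, 141)
  -> after first MaxPool2d: (12, 77, 14, 70)
  -> after second Conv2d: (12, 96, 14, 70)
Output shape: (12, 96, 7, 35)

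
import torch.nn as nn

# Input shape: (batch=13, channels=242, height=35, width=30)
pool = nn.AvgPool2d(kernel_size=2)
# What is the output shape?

Input shape: (13, 242, 35, 30)
Output shape: (13, 242, 17, 15)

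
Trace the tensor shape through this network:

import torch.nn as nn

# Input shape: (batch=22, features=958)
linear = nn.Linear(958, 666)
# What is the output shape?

Input shape: (22, 958)
Output shape: (22, 666)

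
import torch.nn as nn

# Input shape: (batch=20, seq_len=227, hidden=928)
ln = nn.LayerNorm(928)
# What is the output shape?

Input shape: (20, 227, 928)
Output shape: (20, 227, 928)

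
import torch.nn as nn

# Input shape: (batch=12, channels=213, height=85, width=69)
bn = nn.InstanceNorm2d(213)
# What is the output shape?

Input shape: (12, 213, 85, 69)
Output shape: (12, 213, 85, 69)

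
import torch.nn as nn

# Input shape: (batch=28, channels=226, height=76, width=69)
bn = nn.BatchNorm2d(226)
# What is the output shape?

Input shape: (28, 226, 76, 69)
Output shape: (28, 226, 76, 69)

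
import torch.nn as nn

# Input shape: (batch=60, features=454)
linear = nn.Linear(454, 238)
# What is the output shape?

Input shape: (60, 454)
Output shape: (60, 238)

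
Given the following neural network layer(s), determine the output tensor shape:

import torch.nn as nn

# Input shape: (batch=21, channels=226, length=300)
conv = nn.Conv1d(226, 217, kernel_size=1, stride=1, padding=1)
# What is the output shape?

Input shape: (21, 226, 300)
Output shape: (21, 217, 302)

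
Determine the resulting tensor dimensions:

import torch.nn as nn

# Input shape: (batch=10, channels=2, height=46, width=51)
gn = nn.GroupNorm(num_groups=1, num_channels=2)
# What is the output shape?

Input shape: (10, 2, 46, 51)
Output shape: (10, 2, 46, 51)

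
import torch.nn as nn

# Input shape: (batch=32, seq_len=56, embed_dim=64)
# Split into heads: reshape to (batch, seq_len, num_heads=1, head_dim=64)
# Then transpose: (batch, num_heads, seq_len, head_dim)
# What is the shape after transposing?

Input shape: (32, 56, 64)
  -> after reshape: (32, 56, 1, 64)
Output shape: (32, 1, 56, 64)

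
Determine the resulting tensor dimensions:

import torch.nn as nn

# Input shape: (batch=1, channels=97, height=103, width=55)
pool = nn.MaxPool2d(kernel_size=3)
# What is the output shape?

Input shape: (1, 97, 103, 55)
Output shape: (1, 97, 34, 18)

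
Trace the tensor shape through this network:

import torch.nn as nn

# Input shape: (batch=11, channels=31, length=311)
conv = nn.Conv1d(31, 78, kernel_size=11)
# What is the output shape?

Input shape: (11, 31, 311)
Output shape: (11, 78, 301)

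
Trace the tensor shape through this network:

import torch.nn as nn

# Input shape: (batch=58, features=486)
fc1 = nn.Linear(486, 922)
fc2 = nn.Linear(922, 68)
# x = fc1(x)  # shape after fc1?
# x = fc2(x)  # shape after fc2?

Input shape: (58, 486)
  -> after fc1: (58, 922)
Output shape: (58, 68)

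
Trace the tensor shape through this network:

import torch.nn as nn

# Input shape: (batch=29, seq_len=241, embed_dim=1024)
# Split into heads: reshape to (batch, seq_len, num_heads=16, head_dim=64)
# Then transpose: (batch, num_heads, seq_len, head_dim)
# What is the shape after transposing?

Input shape: (29, 241, 1024)
  -> after reshape: (29, 241, 16, 64)
Output shape: (29, 16, 241, 64)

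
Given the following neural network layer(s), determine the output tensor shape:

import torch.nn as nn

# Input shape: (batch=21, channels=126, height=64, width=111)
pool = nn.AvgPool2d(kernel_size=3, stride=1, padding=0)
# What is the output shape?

Input shape: (21, 126, 64, 111)
Output shape: (21, 126, 62, 109)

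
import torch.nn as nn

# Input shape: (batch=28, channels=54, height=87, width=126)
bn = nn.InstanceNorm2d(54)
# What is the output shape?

Input shape: (28, 54, 87, 126)
Output shape: (28, 54, 87, 126)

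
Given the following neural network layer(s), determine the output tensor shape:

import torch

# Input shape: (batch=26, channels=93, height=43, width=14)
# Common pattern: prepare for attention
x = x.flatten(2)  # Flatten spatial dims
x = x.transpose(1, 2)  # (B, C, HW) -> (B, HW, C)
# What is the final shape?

Input shape: (26, 93, 43, 14)
  -> after flatten(2): (26, 93, 602)
Output shape: (26, 602, 93)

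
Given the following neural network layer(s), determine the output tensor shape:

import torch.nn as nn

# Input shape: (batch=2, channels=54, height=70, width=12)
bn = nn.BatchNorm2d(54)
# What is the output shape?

Input shape: (2, 54, 70, 12)
Output shape: (2, 54, 70, 12)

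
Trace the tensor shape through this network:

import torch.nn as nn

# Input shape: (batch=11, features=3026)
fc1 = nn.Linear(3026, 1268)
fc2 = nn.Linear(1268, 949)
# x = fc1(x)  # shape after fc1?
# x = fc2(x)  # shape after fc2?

Input shape: (11, 3026)
  -> after fc1: (11, 1268)
Output shape: (11, 949)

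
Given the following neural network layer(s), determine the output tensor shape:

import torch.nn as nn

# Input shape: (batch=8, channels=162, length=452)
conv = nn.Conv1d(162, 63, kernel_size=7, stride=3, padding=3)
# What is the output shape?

Input shape: (8, 162, 452)
Output shape: (8, 63, 151)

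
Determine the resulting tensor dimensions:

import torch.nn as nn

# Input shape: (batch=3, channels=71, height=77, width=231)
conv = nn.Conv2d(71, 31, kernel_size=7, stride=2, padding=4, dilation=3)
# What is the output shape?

Input shape: (3, 71, 77, 231)
Output shape: (3, 31, 34, 111)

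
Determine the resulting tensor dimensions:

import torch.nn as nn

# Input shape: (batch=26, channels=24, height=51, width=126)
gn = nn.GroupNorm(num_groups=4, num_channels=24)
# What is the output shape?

Input shape: (26, 24, 51, 126)
Output shape: (26, 24, 51, 126)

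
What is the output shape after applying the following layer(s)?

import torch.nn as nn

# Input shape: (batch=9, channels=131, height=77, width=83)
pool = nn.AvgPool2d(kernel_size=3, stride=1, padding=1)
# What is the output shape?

Input shape: (9, 131, 77, 83)
Output shape: (9, 131, 77, 83)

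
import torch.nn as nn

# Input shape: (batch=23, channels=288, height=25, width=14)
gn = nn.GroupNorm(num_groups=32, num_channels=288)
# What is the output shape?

Input shape: (23, 288, 25, 14)
Output shape: (23, 288, 25, 14)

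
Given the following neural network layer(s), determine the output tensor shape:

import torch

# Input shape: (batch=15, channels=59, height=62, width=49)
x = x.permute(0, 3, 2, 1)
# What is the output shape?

Input shape: (15, 59, 62, 49)
Output shape: (15, 49, 62, 59)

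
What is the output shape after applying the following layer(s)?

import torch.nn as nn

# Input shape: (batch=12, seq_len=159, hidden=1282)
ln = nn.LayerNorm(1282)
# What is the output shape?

Input shape: (12, 159, 1282)
Output shape: (12, 159, 1282)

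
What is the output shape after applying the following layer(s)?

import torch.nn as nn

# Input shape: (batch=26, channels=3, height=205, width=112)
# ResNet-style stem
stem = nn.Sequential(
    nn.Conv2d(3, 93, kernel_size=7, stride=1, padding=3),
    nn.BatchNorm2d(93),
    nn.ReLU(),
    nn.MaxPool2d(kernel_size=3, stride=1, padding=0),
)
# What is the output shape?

Input shape: (26, 3, 205, 112)
  -> after Conv2d 7x7 stride=1: (26, 93, 205, 112)
Output shape: (26, 93, 203, 110)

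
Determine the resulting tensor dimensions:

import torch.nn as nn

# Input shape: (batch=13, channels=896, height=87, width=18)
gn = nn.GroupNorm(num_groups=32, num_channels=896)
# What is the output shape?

Input shape: (13, 896, 87, 18)
Output shape: (13, 896, 87, 18)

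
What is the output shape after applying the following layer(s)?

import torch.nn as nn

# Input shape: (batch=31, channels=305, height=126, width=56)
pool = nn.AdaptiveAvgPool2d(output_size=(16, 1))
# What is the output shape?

Input shape: (31, 305, 126, 56)
Output shape: (31, 305, 16, 1)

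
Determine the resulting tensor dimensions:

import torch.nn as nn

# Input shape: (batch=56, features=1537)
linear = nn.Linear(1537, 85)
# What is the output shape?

Input shape: (56, 1537)
Output shape: (56, 85)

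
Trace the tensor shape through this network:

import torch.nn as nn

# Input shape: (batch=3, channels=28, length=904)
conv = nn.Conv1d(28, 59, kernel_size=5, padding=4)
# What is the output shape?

Input shape: (3, 28, 904)
Output shape: (3, 59, 908)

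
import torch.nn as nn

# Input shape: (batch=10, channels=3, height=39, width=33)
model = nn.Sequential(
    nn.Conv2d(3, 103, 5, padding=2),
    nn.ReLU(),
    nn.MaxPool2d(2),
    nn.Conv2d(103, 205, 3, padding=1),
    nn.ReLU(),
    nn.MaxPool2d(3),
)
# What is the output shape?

Input shape: (10, 3, 39, 33)
  -> after first Conv2d: (10, 103, 39, 33)
  -> after first MaxPool2d: (10, 103, 19, 16)
  -> after second Conv2d: (10, 205, 19, 16)
Output shape: (10, 205, 6, 5)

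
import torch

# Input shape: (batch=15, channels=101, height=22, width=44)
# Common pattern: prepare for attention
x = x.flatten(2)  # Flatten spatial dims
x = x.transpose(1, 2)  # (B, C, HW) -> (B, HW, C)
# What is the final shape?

Input shape: (15, 101, 22, 44)
  -> after flatten(2): (15, 101, 968)
Output shape: (15, 968, 101)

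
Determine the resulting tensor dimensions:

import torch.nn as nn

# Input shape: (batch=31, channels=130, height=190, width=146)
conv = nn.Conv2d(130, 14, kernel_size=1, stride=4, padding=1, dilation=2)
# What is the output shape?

Input shape: (31, 130, 190, 146)
Output shape: (31, 14, 48, 37)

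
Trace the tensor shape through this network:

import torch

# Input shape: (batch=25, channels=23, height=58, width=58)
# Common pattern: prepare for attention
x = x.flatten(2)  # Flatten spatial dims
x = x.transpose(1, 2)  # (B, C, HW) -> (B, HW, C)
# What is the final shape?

Input shape: (25, 23, 58, 58)
  -> after flatten(2): (25, 23, 3364)
Output shape: (25, 3364, 23)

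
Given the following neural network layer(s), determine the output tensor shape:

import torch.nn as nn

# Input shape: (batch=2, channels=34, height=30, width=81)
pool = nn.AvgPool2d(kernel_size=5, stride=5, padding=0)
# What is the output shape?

Input shape: (2, 34, 30, 81)
Output shape: (2, 34, 6, 16)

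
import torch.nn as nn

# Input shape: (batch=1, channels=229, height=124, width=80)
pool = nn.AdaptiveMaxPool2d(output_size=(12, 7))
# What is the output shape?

Input shape: (1, 229, 124, 80)
Output shape: (1, 229, 12, 7)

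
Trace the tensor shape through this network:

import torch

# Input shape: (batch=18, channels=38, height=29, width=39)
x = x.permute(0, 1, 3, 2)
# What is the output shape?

Input shape: (18, 38, 29, 39)
Output shape: (18, 38, 39, 29)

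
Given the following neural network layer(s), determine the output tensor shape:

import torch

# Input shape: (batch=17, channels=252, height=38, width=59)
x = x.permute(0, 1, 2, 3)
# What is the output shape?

Input shape: (17, 252, 38, 59)
Output shape: (17, 252, 38, 59)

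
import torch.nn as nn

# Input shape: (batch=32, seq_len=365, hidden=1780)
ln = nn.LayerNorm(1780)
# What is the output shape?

Input shape: (32, 365, 1780)
Output shape: (32, 365, 1780)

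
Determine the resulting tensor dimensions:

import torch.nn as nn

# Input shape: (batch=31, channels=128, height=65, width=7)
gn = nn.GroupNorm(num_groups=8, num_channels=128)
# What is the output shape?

Input shape: (31, 128, 65, 7)
Output shape: (31, 128, 65, 7)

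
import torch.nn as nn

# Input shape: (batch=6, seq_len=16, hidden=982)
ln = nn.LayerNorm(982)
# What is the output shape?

Input shape: (6, 16, 982)
Output shape: (6, 16, 982)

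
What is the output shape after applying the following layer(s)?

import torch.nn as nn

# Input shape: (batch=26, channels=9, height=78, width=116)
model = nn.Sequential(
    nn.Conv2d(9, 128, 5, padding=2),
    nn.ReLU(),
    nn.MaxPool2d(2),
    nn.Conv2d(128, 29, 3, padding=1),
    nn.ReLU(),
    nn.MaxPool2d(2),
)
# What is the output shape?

Input shape: (26, 9, 78, 116)
  -> after first Conv2d: (26, 128, 78, 116)
  -> after first MaxPool2d: (26, 128, 39, 58)
  -> after second Conv2d: (26, 29, 39, 58)
Output shape: (26, 29, 19, 29)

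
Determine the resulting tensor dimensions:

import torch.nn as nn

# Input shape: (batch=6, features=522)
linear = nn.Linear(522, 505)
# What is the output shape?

Input shape: (6, 522)
Output shape: (6, 505)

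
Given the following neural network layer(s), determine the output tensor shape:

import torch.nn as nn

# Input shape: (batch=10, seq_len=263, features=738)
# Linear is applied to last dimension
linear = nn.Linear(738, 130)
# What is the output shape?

Input shape: (10, 263, 738)
Output shape: (10, 263, 130)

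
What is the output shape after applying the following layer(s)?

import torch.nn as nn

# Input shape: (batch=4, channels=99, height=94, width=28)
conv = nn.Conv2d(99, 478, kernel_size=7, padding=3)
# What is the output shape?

Input shape: (4, 99, 94, 28)
Output shape: (4, 478, 94, 28)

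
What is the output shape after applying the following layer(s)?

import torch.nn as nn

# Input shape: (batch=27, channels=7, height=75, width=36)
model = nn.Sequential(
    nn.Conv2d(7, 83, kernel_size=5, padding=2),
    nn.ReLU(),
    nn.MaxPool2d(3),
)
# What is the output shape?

Input shape: (27, 7, 75, 36)
  -> after Conv2d: (27, 83, 75, 36)
  -> after ReLU: (27, 83, 75, 36)
Output shape: (27, 83, 25, 12)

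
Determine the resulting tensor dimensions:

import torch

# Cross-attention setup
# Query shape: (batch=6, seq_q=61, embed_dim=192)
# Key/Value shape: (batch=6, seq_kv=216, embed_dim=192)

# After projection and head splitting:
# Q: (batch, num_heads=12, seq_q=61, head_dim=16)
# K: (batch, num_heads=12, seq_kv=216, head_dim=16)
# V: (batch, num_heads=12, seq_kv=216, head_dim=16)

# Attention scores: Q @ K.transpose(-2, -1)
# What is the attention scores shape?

Input shape: (6, 61, 192)
Output shape: (6, 12, 61, 216)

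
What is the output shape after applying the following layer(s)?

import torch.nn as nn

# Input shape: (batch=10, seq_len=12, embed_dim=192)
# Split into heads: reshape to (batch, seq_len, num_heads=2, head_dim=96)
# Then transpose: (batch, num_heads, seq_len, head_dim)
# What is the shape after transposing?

Input shape: (10, 12, 192)
  -> after reshape: (10, 12, 2, 96)
Output shape: (10, 2, 12, 96)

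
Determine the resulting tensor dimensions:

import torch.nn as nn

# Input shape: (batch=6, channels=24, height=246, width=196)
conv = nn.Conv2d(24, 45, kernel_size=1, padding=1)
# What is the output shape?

Input shape: (6, 24, 246, 196)
Output shape: (6, 45, 248, 198)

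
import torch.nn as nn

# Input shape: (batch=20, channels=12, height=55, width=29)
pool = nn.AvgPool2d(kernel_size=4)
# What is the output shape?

Input shape: (20, 12, 55, 29)
Output shape: (20, 12, 13, 7)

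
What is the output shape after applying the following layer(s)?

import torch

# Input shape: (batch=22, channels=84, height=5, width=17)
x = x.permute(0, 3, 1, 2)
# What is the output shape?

Input shape: (22, 84, 5, 17)
Output shape: (22, 17, 84, 5)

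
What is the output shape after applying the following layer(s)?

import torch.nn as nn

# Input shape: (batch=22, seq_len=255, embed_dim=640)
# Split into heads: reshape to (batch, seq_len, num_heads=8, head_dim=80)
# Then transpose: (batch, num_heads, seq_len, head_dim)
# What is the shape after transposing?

Input shape: (22, 255, 640)
  -> after reshape: (22, 255, 8, 80)
Output shape: (22, 8, 255, 80)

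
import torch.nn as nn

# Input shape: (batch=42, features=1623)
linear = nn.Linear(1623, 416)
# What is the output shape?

Input shape: (42, 1623)
Output shape: (42, 416)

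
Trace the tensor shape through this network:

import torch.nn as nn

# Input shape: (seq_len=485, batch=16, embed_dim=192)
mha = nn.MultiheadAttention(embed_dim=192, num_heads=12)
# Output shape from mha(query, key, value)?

Input shape: (485, 16, 192)
Output shape: (485, 16, 192)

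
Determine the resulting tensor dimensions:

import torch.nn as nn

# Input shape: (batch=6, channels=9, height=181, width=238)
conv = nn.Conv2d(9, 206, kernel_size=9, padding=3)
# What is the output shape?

Input shape: (6, 9, 181, 238)
Output shape: (6, 206, 179, 236)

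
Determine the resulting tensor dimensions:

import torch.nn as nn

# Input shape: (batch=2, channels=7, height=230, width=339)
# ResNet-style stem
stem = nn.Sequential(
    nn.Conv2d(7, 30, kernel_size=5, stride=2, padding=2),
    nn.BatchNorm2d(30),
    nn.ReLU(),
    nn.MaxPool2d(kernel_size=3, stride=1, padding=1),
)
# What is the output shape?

Input shape: (2, 7, 230, 339)
  -> after Conv2d 5x5 stride=2: (2, 30, 115, 170)
Output shape: (2, 30, 115, 170)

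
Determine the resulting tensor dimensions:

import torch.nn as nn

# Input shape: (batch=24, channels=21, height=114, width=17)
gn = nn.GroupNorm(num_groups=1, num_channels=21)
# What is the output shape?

Input shape: (24, 21, 114, 17)
Output shape: (24, 21, 114, 17)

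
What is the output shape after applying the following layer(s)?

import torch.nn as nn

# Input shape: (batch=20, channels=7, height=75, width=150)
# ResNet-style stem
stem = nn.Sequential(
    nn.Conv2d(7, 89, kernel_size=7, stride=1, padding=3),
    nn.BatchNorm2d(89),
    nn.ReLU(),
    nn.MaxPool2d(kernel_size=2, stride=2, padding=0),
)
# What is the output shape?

Input shape: (20, 7, 75, 150)
  -> after Conv2d 7x7 stride=1: (20, 89, 75, 150)
Output shape: (20, 89, 37, 75)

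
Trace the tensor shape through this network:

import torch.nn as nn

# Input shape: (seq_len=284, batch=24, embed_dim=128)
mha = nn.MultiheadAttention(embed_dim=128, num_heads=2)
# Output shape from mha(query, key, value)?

Input shape: (284, 24, 128)
Output shape: (284, 24, 128)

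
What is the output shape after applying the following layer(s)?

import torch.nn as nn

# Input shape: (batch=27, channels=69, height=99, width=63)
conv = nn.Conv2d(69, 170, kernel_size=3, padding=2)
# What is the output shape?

Input shape: (27, 69, 99, 63)
Output shape: (27, 170, 101, 65)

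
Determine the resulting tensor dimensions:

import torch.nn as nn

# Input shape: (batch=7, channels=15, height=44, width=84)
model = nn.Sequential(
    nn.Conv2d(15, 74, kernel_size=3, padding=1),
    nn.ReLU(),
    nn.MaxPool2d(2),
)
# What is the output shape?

Input shape: (7, 15, 44, 84)
  -> after Conv2d: (7, 74, 44, 84)
  -> after ReLU: (7, 74, 44, 84)
Output shape: (7, 74, 22, 42)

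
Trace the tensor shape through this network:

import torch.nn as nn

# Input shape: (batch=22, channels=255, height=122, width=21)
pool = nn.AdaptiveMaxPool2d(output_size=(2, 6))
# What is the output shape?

Input shape: (22, 255, 122, 21)
Output shape: (22, 255, 2, 6)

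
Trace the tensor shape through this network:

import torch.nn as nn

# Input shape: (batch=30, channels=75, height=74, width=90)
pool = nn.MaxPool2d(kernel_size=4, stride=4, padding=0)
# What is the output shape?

Input shape: (30, 75, 74, 90)
Output shape: (30, 75, 18, 22)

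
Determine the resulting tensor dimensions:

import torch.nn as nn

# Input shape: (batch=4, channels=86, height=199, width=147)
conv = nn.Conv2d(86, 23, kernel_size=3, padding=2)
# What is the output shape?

Input shape: (4, 86, 199, 147)
Output shape: (4, 23, 201, 149)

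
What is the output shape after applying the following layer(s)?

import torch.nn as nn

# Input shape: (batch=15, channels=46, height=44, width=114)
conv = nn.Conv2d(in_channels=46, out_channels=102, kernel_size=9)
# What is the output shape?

Input shape: (15, 46, 44, 114)
Output shape: (15, 102, 36, 106)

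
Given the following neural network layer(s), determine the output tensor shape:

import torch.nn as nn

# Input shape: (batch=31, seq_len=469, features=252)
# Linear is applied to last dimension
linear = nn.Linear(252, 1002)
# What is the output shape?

Input shape: (31, 469, 252)
Output shape: (31, 469, 1002)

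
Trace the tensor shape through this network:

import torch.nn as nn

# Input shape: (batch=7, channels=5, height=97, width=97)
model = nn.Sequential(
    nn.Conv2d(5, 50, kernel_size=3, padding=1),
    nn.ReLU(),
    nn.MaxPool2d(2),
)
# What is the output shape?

Input shape: (7, 5, 97, 97)
  -> after Conv2d: (7, 50, 97, 97)
  -> after ReLU: (7, 50, 97, 97)
Output shape: (7, 50, 48, 48)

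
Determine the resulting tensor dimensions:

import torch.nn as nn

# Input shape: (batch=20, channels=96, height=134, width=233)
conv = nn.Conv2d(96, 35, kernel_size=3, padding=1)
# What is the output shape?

Input shape: (20, 96, 134, 233)
Output shape: (20, 35, 134, 233)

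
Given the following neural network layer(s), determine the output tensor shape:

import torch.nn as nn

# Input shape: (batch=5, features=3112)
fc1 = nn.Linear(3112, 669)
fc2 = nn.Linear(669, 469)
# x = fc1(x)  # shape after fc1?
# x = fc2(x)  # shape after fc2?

Input shape: (5, 3112)
  -> after fc1: (5, 669)
Output shape: (5, 469)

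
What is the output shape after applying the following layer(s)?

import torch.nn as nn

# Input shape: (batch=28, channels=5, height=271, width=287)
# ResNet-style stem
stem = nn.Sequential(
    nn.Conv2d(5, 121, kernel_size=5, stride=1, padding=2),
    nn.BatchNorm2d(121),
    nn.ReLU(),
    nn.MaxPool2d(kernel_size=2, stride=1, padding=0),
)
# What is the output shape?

Input shape: (28, 5, 271, 287)
  -> after Conv2d 5x5 stride=1: (28, 121, 271, 287)
Output shape: (28, 121, 270, 286)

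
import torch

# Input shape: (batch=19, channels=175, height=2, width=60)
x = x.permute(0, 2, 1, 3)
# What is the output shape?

Input shape: (19, 175, 2, 60)
Output shape: (19, 2, 175, 60)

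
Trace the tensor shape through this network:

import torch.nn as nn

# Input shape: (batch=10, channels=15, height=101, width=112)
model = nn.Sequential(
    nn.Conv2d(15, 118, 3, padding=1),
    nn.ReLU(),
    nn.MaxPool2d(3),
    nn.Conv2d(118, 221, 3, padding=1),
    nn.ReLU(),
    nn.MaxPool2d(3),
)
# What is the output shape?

Input shape: (10, 15, 101, 112)
  -> after first Conv2d: (10, 118, 101, 112)
  -> after first MaxPool2d: (10, 118, 33, 37)
  -> after second Conv2d: (10, 221, 33, 37)
Output shape: (10, 221, 11, 12)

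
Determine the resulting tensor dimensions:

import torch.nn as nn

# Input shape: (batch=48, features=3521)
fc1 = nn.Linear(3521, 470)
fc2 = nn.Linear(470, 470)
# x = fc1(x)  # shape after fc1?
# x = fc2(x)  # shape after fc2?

Input shape: (48, 3521)
  -> after fc1: (48, 470)
Output shape: (48, 470)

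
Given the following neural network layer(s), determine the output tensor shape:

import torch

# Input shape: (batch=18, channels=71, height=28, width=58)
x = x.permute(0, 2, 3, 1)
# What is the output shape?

Input shape: (18, 71, 28, 58)
Output shape: (18, 28, 58, 71)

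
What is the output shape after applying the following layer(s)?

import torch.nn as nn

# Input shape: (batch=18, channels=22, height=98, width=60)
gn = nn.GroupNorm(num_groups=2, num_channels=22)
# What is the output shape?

Input shape: (18, 22, 98, 60)
Output shape: (18, 22, 98, 60)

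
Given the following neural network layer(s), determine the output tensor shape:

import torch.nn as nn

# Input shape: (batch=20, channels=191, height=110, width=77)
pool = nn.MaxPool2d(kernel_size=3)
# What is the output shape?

Input shape: (20, 191, 110, 77)
Output shape: (20, 191, 36, 25)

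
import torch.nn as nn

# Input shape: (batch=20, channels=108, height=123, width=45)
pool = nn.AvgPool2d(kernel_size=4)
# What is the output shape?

Input shape: (20, 108, 123, 45)
Output shape: (20, 108, 30, 11)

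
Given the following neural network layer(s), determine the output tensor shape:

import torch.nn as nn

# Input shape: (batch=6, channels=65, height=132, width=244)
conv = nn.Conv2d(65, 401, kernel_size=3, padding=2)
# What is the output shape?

Input shape: (6, 65, 132, 244)
Output shape: (6, 401, 134, 246)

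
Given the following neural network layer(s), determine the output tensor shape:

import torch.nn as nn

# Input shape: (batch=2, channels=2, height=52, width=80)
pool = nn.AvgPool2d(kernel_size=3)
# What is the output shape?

Input shape: (2, 2, 52, 80)
Output shape: (2, 2, 17, 26)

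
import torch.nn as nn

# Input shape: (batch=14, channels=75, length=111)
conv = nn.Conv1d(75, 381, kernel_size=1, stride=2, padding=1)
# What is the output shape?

Input shape: (14, 75, 111)
Output shape: (14, 381, 57)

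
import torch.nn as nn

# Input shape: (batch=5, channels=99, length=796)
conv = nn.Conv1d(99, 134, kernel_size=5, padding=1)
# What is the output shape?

Input shape: (5, 99, 796)
Output shape: (5, 134, 794)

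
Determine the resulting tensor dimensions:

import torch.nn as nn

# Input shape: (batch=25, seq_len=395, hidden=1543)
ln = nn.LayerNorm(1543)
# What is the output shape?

Input shape: (25, 395, 1543)
Output shape: (25, 395, 1543)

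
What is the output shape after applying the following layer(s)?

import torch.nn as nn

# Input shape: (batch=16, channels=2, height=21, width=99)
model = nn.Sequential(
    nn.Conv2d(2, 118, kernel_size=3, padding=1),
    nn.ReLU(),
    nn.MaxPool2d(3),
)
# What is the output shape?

Input shape: (16, 2, 21, 99)
  -> after Conv2d: (16, 118, 21, 99)
  -> after ReLU: (16, 118, 21, 99)
Output shape: (16, 118, 7, 33)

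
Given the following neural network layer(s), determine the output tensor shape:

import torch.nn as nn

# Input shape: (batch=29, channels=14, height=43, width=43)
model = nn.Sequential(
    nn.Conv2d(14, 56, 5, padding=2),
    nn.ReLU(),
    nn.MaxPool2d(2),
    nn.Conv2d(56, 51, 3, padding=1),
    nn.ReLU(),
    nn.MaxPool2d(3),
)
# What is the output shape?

Input shape: (29, 14, 43, 43)
  -> after first Conv2d: (29, 56, 43, 43)
  -> after first MaxPool2d: (29, 56, 21, 21)
  -> after second Conv2d: (29, 51, 21, 21)
Output shape: (29, 51, 7, 7)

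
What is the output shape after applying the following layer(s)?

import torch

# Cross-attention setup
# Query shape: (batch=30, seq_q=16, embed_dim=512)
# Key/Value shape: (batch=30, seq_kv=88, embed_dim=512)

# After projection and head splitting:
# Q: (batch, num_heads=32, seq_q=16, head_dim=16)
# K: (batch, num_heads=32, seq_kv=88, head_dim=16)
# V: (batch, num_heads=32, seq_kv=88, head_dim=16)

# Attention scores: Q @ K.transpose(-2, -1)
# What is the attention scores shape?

Input shape: (30, 16, 512)
Output shape: (30, 32, 16, 88)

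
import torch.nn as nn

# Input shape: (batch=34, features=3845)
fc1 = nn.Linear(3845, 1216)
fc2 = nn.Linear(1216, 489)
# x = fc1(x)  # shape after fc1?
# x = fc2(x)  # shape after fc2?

Input shape: (34, 3845)
  -> after fc1: (34, 1216)
Output shape: (34, 489)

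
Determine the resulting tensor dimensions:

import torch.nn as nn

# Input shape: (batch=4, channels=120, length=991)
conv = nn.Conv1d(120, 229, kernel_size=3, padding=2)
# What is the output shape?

Input shape: (4, 120, 991)
Output shape: (4, 229, 993)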